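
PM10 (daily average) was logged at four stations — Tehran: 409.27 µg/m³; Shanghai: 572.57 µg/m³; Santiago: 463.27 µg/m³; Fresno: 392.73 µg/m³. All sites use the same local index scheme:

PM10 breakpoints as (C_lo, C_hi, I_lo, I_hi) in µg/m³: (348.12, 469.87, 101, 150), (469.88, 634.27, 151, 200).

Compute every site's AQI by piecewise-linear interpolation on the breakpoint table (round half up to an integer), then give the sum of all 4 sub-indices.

574

Tehran 409.27: bracket 348.12–469.87 → index 101–150; slope 49/121.75, offset 61.15.
AQI = 101 + 49/121.75·61.15 ≈ 125.61 ⇒ 126.
Shanghai: 572.57 lies in 469.88–634.27, so I_lo=151, I_hi=200, C_lo=469.88, C_hi=634.27.
(200−151)/(634.27−469.88) × (572.57−469.88) + 151 = 49/164.39 × 102.69 + 151 ≈ 181.61 → 182.
Santiago 463.27: bracket 348.12–469.87 → index 101–150; slope 49/121.75, offset 115.15.
AQI = 101 + 49/121.75·115.15 ≈ 147.34 ⇒ 147.
Fresno: 392.73 ∈ [348.12, 469.87] ↔ index [101, 150].
101 + (392.73−348.12)·(150−101)/(469.87−348.12) = 101 + 44.61·49/121.75 ≈ 118.95, so AQI = 119.
AQIs: Tehran=126, Shanghai=182, Santiago=147, Fresno=119. Sum = 126 + 182 + 147 + 119 = 574.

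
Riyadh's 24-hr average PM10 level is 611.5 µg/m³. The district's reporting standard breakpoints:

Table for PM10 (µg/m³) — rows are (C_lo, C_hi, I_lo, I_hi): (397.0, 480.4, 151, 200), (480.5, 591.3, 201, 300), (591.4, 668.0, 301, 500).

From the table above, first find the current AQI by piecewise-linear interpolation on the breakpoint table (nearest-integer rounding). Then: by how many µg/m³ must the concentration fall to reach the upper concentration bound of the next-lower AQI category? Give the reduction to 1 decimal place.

20.2

PM10 611.5: bracket 591.4–668.0 → index 301–500; slope 199/76.6, offset 20.1.
AQI = 301 + 199/76.6·20.1 ≈ 353.22 ⇒ 353.
Current AQI 353 is in the Hazardous range (301–500). The next-lower category tops out at AQI 300, whose upper concentration bound is 591.3 µg/m³.
Reduction needed = 611.5 − 591.3 = 20.2 µg/m³.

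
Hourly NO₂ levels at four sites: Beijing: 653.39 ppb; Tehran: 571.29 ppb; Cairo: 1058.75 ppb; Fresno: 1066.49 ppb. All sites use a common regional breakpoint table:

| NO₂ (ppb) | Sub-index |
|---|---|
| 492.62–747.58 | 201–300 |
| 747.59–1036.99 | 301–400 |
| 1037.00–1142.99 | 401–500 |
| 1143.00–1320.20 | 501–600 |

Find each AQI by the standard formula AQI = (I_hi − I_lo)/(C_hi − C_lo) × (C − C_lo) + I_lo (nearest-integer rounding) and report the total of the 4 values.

Beijing 653.39: bracket 492.62–747.58 → index 201–300; slope 99/254.96, offset 160.77.
AQI = 201 + 99/254.96·160.77 ≈ 263.43 ⇒ 263.
Tehran: 571.29 ∈ [492.62, 747.58] ↔ index [201, 300].
201 + (571.29−492.62)·(300−201)/(747.58−492.62) = 201 + 78.67·99/254.96 ≈ 231.55, so AQI = 232.
Cairo: row 1037.00–1142.99 (AQI 401–500). (500−401)·(1058.75−1037.00)/(1142.99−1037.00) + 401 = 99·21.75/105.99 + 401 ≈ 421.32 → 421.
Fresno: row 1037.00–1142.99 (AQI 401–500). (500−401)·(1066.49−1037.00)/(1142.99−1037.00) + 401 = 99·29.49/105.99 + 401 ≈ 428.55 → 429.
AQIs: Beijing=263, Tehran=232, Cairo=421, Fresno=429. Sum = 263 + 232 + 421 + 429 = 1345.

1345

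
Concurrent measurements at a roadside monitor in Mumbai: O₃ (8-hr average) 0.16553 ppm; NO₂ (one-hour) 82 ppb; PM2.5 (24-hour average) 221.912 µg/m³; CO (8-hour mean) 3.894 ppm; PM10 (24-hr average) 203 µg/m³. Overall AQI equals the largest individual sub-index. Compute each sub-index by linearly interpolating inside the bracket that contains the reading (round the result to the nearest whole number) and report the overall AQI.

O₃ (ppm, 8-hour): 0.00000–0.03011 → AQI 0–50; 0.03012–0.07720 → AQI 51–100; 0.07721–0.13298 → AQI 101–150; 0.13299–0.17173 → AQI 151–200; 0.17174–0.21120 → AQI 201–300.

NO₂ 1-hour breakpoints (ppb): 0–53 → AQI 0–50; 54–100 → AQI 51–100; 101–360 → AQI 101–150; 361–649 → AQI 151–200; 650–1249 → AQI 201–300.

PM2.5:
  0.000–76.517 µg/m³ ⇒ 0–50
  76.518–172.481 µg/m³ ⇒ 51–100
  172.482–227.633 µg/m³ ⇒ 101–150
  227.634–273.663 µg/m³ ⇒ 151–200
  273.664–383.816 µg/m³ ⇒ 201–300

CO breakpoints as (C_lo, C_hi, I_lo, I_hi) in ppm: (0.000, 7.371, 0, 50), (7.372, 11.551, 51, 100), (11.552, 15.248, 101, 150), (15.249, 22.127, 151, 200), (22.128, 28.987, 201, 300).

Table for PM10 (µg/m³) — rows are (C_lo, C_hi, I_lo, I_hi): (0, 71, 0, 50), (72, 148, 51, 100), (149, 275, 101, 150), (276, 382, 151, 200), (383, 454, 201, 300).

O₃: 0.16553 ∈ [0.13299, 0.17173] ↔ index [151, 200].
151 + (0.16553−0.13299)·(200−151)/(0.17173−0.13299) = 151 + 0.03254·49/0.03874 ≈ 192.16, so AQI = 192.
NO₂: 82 ∈ [54, 100] ↔ index [51, 100].
51 + (82−54)·(100−51)/(100−54) = 51 + 28·49/46 ≈ 80.83, so AQI = 81.
PM2.5 221.912: bracket 172.482–227.633 → index 101–150; slope 49/55.151, offset 49.430.
AQI = 101 + 49/55.151·49.430 ≈ 144.92 ⇒ 145.
CO: 3.894 lies in 0.000–7.371, so I_lo=0, I_hi=50, C_lo=0.000, C_hi=7.371.
(50−0)/(7.371−0.000) × (3.894−0.000) + 0 = 50/7.371 × 3.894 + 0 ≈ 26.41 → 26.
PM10 203: bracket 149–275 → index 101–150; slope 49/126, offset 54.
AQI = 101 + 49/126·54 ≈ 122.00 ⇒ 122.
Sub-indices: O₃→192, NO₂→81, PM2.5→145, CO→26, PM10→122. Overall AQI = max = 192; dominant pollutant is O₃.

192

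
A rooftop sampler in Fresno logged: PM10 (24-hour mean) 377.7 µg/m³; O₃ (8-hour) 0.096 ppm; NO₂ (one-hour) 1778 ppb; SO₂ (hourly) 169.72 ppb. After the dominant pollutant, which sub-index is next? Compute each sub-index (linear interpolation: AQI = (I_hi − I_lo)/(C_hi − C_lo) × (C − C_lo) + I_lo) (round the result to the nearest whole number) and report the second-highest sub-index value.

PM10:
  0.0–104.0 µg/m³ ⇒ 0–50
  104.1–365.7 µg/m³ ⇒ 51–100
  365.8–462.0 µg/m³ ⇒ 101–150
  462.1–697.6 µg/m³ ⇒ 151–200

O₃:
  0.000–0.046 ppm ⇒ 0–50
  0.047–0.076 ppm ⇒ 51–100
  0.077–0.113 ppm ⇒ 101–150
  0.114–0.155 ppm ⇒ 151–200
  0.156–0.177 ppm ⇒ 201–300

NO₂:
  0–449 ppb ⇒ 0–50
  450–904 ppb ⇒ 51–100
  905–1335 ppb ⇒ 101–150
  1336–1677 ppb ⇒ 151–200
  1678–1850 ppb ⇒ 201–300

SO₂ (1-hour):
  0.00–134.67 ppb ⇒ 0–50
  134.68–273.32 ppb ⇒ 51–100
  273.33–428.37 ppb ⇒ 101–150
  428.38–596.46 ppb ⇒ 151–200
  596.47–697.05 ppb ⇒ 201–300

127

PM10: row 365.8–462.0 (AQI 101–150). (150−101)·(377.7−365.8)/(462.0−365.8) + 101 = 49·11.9/96.2 + 101 ≈ 107.06 → 107.
O₃ 0.096: bracket 0.077–0.113 → index 101–150; slope 49/0.036, offset 0.019.
AQI = 101 + 49/0.036·0.019 ≈ 126.86 ⇒ 127.
NO₂: 1778 lies in 1678–1850, so I_lo=201, I_hi=300, C_lo=1678, C_hi=1850.
(300−201)/(1850−1678) × (1778−1678) + 201 = 99/172 × 100 + 201 ≈ 258.56 → 259.
SO₂ 169.72: bracket 134.68–273.32 → index 51–100; slope 49/138.64, offset 35.04.
AQI = 51 + 49/138.64·35.04 ≈ 63.38 ⇒ 63.
Sub-indices: PM10→107, O₃→127, NO₂→259, SO₂→63. Ranked high→low: 259, 127, 107, 63. Second-highest sub-index = 127.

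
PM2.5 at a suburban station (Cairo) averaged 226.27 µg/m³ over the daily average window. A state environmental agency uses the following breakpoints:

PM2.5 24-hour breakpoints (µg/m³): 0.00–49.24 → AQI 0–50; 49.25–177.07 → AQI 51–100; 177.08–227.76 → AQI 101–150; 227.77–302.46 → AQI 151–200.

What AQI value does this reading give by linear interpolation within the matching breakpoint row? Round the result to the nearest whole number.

PM2.5: row 177.08–227.76 (AQI 101–150). (150−101)·(226.27−177.08)/(227.76−177.08) + 101 = 49·49.19/50.68 + 101 ≈ 148.56 → 149.

149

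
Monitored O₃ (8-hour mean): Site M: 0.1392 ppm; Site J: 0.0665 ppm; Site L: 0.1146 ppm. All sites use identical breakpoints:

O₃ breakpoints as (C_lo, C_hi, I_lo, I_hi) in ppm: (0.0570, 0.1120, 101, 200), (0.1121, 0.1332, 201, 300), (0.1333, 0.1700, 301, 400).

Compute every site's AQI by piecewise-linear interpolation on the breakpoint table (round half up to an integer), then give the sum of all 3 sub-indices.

Site M: row 0.1333–0.1700 (AQI 301–400). (400−301)·(0.1392−0.1333)/(0.1700−0.1333) + 301 = 99·0.0059/0.0367 + 301 ≈ 316.92 → 317.
Site J: 0.0665 lies in 0.0570–0.1120, so I_lo=101, I_hi=200, C_lo=0.0570, C_hi=0.1120.
(200−101)/(0.1120−0.0570) × (0.0665−0.0570) + 101 = 99/0.0550 × 0.0095 + 101 ≈ 118.10 → 118.
Site L: 0.1146 lies in 0.1121–0.1332, so I_lo=201, I_hi=300, C_lo=0.1121, C_hi=0.1332.
(300−201)/(0.1332−0.1121) × (0.1146−0.1121) + 201 = 99/0.0211 × 0.0025 + 201 ≈ 212.73 → 213.
AQIs: Site M=317, Site J=118, Site L=213. Sum = 317 + 118 + 213 = 648.

648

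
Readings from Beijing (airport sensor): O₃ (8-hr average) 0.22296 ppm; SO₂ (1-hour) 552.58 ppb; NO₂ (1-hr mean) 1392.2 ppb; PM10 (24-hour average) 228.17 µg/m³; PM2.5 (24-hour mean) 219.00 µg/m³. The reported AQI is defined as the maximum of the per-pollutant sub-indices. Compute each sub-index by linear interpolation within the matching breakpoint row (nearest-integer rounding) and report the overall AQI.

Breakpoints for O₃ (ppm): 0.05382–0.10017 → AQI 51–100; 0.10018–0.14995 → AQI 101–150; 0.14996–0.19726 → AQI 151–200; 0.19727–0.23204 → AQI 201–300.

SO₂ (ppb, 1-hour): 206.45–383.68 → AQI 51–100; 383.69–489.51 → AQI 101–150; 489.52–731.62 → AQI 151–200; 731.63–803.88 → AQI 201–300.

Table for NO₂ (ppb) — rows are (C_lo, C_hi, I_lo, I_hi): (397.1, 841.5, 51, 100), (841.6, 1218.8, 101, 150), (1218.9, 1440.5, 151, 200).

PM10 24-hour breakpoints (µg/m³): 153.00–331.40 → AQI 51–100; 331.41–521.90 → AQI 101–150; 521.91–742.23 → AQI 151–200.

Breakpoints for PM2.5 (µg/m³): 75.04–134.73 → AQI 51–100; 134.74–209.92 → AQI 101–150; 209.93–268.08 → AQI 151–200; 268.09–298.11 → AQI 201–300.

274

O₃: 0.22296 lies in 0.19727–0.23204, so I_lo=201, I_hi=300, C_lo=0.19727, C_hi=0.23204.
(300−201)/(0.23204−0.19727) × (0.22296−0.19727) + 201 = 99/0.03477 × 0.02569 + 201 ≈ 274.15 → 274.
SO₂ 552.58: bracket 489.52–731.62 → index 151–200; slope 49/242.10, offset 63.06.
AQI = 151 + 49/242.10·63.06 ≈ 163.76 ⇒ 164.
NO₂ 1392.2: bracket 1218.9–1440.5 → index 151–200; slope 49/221.6, offset 173.3.
AQI = 151 + 49/221.6·173.3 ≈ 189.32 ⇒ 189.
PM10: 228.17 ∈ [153.00, 331.40] ↔ index [51, 100].
51 + (228.17−153.00)·(100−51)/(331.40−153.00) = 51 + 75.17·49/178.40 ≈ 71.65, so AQI = 72.
PM2.5: 219.00 ∈ [209.93, 268.08] ↔ index [151, 200].
151 + (219.00−209.93)·(200−151)/(268.08−209.93) = 151 + 9.07·49/58.15 ≈ 158.64, so AQI = 159.
Sub-indices: O₃→274, SO₂→164, NO₂→189, PM10→72, PM2.5→159. Overall AQI = max = 274; dominant pollutant is O₃.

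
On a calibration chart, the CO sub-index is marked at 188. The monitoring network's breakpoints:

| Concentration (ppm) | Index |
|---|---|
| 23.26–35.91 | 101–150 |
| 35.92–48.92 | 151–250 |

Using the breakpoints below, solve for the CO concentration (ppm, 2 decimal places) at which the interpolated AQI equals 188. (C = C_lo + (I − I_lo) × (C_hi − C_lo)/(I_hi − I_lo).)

40.78

AQI 188 lies in the 151–250 band, which corresponds to 35.92–48.92 ppm.
C = 35.92 + (188−151)×(48.92−35.92)/(250−151) = 35.92 + 37×13.00/99 ≈ 40.7786 ppm → 40.78 ppm to 2 dp.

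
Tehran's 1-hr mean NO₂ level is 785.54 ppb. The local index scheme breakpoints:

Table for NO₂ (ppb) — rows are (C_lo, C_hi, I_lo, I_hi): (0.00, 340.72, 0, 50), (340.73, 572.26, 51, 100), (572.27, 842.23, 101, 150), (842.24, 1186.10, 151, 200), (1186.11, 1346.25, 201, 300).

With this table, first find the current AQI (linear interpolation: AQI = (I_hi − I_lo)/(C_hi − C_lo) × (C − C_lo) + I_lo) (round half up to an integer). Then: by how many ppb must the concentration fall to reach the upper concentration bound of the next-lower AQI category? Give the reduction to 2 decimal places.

213.28

NO₂: 785.54 ∈ [572.27, 842.23] ↔ index [101, 150].
101 + (785.54−572.27)·(150−101)/(842.23−572.27) = 101 + 213.27·49/269.96 ≈ 139.71, so AQI = 140.
Current AQI 140 is in the Unhealthy for Sensitive Groups range (101–150). The next-lower category tops out at AQI 100, whose upper concentration bound is 572.26 ppb.
Reduction needed = 785.54 − 572.26 = 213.28 ppb.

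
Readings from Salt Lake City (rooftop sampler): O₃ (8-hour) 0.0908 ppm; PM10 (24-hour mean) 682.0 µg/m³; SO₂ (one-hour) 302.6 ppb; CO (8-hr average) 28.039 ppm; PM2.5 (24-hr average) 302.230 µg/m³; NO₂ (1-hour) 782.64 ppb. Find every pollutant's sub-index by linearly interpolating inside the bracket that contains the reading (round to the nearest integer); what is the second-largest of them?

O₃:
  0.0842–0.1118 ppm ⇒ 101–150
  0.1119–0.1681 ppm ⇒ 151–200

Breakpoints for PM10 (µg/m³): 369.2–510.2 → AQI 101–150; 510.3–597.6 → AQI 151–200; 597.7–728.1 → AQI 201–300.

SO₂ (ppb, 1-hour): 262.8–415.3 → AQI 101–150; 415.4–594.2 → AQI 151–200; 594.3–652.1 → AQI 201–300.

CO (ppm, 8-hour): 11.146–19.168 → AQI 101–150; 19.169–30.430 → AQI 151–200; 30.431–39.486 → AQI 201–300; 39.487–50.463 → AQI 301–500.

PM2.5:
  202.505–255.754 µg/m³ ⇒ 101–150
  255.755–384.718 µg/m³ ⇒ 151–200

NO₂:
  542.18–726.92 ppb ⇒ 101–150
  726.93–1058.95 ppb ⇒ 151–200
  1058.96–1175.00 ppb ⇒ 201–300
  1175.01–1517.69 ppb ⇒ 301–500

190

O₃: 0.0908 ∈ [0.0842, 0.1118] ↔ index [101, 150].
101 + (0.0908−0.0842)·(150−101)/(0.1118−0.0842) = 101 + 0.0066·49/0.0276 ≈ 112.72, so AQI = 113.
PM10: 682.0 lies in 597.7–728.1, so I_lo=201, I_hi=300, C_lo=597.7, C_hi=728.1.
(300−201)/(728.1−597.7) × (682.0−597.7) + 201 = 99/130.4 × 84.3 + 201 ≈ 265.00 → 265.
SO₂ 302.6: bracket 262.8–415.3 → index 101–150; slope 49/152.5, offset 39.8.
AQI = 101 + 49/152.5·39.8 ≈ 113.79 ⇒ 114.
CO: 28.039 lies in 19.169–30.430, so I_lo=151, I_hi=200, C_lo=19.169, C_hi=30.430.
(200−151)/(30.430−19.169) × (28.039−19.169) + 151 = 49/11.261 × 8.870 + 151 ≈ 189.60 → 190.
PM2.5 302.230: bracket 255.755–384.718 → index 151–200; slope 49/128.963, offset 46.475.
AQI = 151 + 49/128.963·46.475 ≈ 168.66 ⇒ 169.
NO₂: 782.64 lies in 726.93–1058.95, so I_lo=151, I_hi=200, C_lo=726.93, C_hi=1058.95.
(200−151)/(1058.95−726.93) × (782.64−726.93) + 151 = 49/332.02 × 55.71 + 151 ≈ 159.22 → 159.
Sub-indices: O₃→113, PM10→265, SO₂→114, CO→190, PM2.5→169, NO₂→159. Ranked high→low: 265, 190, 169, 159, 114, 113. Second-highest sub-index = 190.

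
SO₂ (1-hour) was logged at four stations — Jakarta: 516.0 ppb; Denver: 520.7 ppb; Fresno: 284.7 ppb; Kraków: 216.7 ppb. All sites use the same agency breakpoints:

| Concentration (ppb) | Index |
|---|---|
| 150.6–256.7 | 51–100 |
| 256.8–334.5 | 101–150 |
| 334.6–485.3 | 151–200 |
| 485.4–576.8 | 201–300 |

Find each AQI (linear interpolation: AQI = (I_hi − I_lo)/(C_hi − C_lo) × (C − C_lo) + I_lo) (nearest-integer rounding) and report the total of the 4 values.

674

Jakarta: 516.0 ∈ [485.4, 576.8] ↔ index [201, 300].
201 + (516.0−485.4)·(300−201)/(576.8−485.4) = 201 + 30.6·99/91.4 ≈ 234.14, so AQI = 234.
Denver: 520.7 ∈ [485.4, 576.8] ↔ index [201, 300].
201 + (520.7−485.4)·(300−201)/(576.8−485.4) = 201 + 35.3·99/91.4 ≈ 239.24, so AQI = 239.
Fresno: 284.7 lies in 256.8–334.5, so I_lo=101, I_hi=150, C_lo=256.8, C_hi=334.5.
(150−101)/(334.5−256.8) × (284.7−256.8) + 101 = 49/77.7 × 27.9 + 101 ≈ 118.59 → 119.
Kraków: 216.7 lies in 150.6–256.7, so I_lo=51, I_hi=100, C_lo=150.6, C_hi=256.7.
(100−51)/(256.7−150.6) × (216.7−150.6) + 51 = 49/106.1 × 66.1 + 51 ≈ 81.53 → 82.
AQIs: Jakarta=234, Denver=239, Fresno=119, Kraków=82. Sum = 234 + 239 + 119 + 82 = 674.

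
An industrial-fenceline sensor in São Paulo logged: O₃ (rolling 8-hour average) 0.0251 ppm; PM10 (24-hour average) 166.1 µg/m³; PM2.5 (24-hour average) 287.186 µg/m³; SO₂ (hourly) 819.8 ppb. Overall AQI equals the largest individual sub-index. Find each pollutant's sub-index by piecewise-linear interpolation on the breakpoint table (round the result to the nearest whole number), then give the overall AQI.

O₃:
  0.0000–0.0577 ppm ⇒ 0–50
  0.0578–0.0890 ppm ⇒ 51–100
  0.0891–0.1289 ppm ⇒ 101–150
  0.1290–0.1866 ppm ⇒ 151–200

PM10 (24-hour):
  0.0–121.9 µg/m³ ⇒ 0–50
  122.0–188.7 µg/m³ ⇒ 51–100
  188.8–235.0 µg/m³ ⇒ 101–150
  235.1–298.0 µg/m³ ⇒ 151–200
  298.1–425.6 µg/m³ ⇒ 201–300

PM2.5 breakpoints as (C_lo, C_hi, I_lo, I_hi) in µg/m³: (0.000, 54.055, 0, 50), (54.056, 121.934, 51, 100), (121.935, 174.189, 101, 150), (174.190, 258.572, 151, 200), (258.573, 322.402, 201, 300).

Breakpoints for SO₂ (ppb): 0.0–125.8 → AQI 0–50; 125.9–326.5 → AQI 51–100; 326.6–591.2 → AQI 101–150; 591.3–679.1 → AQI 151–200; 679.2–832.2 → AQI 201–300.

O₃ 0.0251: bracket 0.0000–0.0577 → index 0–50; slope 50/0.0577, offset 0.0251.
AQI = 0 + 50/0.0577·0.0251 ≈ 21.75 ⇒ 22.
PM10 166.1: bracket 122.0–188.7 → index 51–100; slope 49/66.7, offset 44.1.
AQI = 51 + 49/66.7·44.1 ≈ 83.40 ⇒ 83.
PM2.5 287.186: bracket 258.573–322.402 → index 201–300; slope 99/63.829, offset 28.613.
AQI = 201 + 99/63.829·28.613 ≈ 245.38 ⇒ 245.
SO₂: row 679.2–832.2 (AQI 201–300). (300−201)·(819.8−679.2)/(832.2−679.2) + 201 = 99·140.6/153.0 + 201 ≈ 291.98 → 292.
Sub-indices: O₃→22, PM10→83, PM2.5→245, SO₂→292. Overall AQI = max = 292; dominant pollutant is SO₂.

292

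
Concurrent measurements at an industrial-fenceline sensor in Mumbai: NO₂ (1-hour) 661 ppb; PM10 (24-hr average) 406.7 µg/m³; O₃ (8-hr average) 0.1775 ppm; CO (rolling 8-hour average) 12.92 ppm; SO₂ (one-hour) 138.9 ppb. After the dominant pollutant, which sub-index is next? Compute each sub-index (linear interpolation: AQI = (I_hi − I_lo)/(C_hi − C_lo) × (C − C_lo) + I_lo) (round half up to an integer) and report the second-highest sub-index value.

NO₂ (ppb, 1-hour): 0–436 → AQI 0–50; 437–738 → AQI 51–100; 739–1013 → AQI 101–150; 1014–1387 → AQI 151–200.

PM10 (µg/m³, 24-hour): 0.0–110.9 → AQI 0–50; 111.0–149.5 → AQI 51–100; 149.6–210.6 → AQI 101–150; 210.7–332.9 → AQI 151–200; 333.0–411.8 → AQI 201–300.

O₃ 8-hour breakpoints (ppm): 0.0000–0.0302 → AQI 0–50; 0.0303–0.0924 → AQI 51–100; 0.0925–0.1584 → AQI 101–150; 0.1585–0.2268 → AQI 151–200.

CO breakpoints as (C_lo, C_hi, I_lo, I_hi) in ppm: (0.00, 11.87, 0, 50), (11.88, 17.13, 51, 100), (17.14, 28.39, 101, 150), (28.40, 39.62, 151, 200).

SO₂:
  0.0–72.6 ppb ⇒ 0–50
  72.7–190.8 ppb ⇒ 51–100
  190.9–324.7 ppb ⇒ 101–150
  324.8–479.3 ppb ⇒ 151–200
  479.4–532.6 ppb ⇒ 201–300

165

NO₂: row 437–738 (AQI 51–100). (100−51)·(661−437)/(738−437) + 51 = 49·224/301 + 51 ≈ 87.47 → 87.
PM10: 406.7 ∈ [333.0, 411.8] ↔ index [201, 300].
201 + (406.7−333.0)·(300−201)/(411.8−333.0) = 201 + 73.7·99/78.8 ≈ 293.59, so AQI = 294.
O₃: 0.1775 lies in 0.1585–0.2268, so I_lo=151, I_hi=200, C_lo=0.1585, C_hi=0.2268.
(200−151)/(0.2268−0.1585) × (0.1775−0.1585) + 151 = 49/0.0683 × 0.0190 + 151 ≈ 164.63 → 165.
CO: row 11.88–17.13 (AQI 51–100). (100−51)·(12.92−11.88)/(17.13−11.88) + 51 = 49·1.04/5.25 + 51 ≈ 60.71 → 61.
SO₂: 138.9 ∈ [72.7, 190.8] ↔ index [51, 100].
51 + (138.9−72.7)·(100−51)/(190.8−72.7) = 51 + 66.2·49/118.1 ≈ 78.47, so AQI = 78.
Sub-indices: NO₂→87, PM10→294, O₃→165, CO→61, SO₂→78. Ranked high→low: 294, 165, 87, 78, 61. Second-highest sub-index = 165.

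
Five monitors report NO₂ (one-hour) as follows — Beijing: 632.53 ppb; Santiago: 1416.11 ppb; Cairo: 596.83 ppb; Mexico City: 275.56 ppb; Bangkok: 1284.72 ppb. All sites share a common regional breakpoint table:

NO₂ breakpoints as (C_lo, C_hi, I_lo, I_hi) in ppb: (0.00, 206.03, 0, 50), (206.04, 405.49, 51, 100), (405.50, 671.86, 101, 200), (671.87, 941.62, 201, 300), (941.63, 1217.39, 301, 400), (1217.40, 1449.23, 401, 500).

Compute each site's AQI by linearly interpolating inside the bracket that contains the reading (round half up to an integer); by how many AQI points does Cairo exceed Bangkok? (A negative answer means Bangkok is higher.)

Beijing: 632.53 lies in 405.50–671.86, so I_lo=101, I_hi=200, C_lo=405.50, C_hi=671.86.
(200−101)/(671.86−405.50) × (632.53−405.50) + 101 = 99/266.36 × 227.03 + 101 ≈ 185.38 → 185.
Santiago: 1416.11 ∈ [1217.40, 1449.23] ↔ index [401, 500].
401 + (1416.11−1217.40)·(500−401)/(1449.23−1217.40) = 401 + 198.71·99/231.83 ≈ 485.86, so AQI = 486.
Cairo: 596.83 lies in 405.50–671.86, so I_lo=101, I_hi=200, C_lo=405.50, C_hi=671.86.
(200−101)/(671.86−405.50) × (596.83−405.50) + 101 = 99/266.36 × 191.33 + 101 ≈ 172.11 → 172.
Mexico City 275.56: bracket 206.04–405.49 → index 51–100; slope 49/199.45, offset 69.52.
AQI = 51 + 49/199.45·69.52 ≈ 68.08 ⇒ 68.
Bangkok: row 1217.40–1449.23 (AQI 401–500). (500−401)·(1284.72−1217.40)/(1449.23−1217.40) + 401 = 99·67.32/231.83 + 401 ≈ 429.75 → 430.
AQIs: Beijing=185, Santiago=486, Cairo=172, Mexico City=68, Bangkok=430. Cairo (172) − Bangkok (430) = -258.

-258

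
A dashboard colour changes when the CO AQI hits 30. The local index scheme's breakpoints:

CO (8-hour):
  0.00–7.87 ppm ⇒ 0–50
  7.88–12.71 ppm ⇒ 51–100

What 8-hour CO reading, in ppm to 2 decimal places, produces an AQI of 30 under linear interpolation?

AQI 30 lies in the 0–50 band, which corresponds to 0.00–7.87 ppm.
C = 0.00 + (30−0)×(7.87−0.00)/(50−0) = 0.00 + 30×7.87/50 ≈ 4.7220 ppm → 4.72 ppm to 2 dp.

4.72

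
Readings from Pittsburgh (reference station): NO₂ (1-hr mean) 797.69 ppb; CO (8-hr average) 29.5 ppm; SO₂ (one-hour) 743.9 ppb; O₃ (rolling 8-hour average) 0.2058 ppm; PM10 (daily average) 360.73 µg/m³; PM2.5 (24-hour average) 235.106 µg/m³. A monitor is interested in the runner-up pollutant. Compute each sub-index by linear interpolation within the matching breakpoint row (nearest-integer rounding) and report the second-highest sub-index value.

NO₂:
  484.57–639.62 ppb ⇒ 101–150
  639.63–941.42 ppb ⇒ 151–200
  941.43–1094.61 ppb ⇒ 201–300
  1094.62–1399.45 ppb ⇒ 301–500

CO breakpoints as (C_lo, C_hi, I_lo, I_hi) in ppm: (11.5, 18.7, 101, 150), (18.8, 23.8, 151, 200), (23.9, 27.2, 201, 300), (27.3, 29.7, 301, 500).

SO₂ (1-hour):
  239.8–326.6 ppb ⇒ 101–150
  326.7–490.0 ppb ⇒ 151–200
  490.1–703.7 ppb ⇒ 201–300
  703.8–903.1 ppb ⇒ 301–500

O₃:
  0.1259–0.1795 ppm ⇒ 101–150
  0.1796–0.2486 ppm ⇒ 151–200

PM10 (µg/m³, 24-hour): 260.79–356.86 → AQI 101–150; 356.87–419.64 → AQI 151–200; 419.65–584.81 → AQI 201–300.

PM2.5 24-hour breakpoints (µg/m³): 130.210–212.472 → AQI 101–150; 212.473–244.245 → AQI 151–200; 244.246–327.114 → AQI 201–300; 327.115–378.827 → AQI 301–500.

341

NO₂: 797.69 lies in 639.63–941.42, so I_lo=151, I_hi=200, C_lo=639.63, C_hi=941.42.
(200−151)/(941.42−639.63) × (797.69−639.63) + 151 = 49/301.79 × 158.06 + 151 ≈ 176.66 → 177.
CO: row 27.3–29.7 (AQI 301–500). (500−301)·(29.5−27.3)/(29.7−27.3) + 301 = 199·2.2/2.4 + 301 ≈ 483.42 → 483.
SO₂: 743.9 lies in 703.8–903.1, so I_lo=301, I_hi=500, C_lo=703.8, C_hi=903.1.
(500−301)/(903.1−703.8) × (743.9−703.8) + 301 = 199/199.3 × 40.1 + 301 ≈ 341.04 → 341.
O₃: 0.2058 ∈ [0.1796, 0.2486] ↔ index [151, 200].
151 + (0.2058−0.1796)·(200−151)/(0.2486−0.1796) = 151 + 0.0262·49/0.0690 ≈ 169.61, so AQI = 170.
PM10: 360.73 lies in 356.87–419.64, so I_lo=151, I_hi=200, C_lo=356.87, C_hi=419.64.
(200−151)/(419.64−356.87) × (360.73−356.87) + 151 = 49/62.77 × 3.86 + 151 ≈ 154.01 → 154.
PM2.5: 235.106 ∈ [212.473, 244.245] ↔ index [151, 200].
151 + (235.106−212.473)·(200−151)/(244.245−212.473) = 151 + 22.633·49/31.772 ≈ 185.91, so AQI = 186.
Sub-indices: NO₂→177, CO→483, SO₂→341, O₃→170, PM10→154, PM2.5→186. Ranked high→low: 483, 341, 186, 177, 170, 154. Second-highest sub-index = 341.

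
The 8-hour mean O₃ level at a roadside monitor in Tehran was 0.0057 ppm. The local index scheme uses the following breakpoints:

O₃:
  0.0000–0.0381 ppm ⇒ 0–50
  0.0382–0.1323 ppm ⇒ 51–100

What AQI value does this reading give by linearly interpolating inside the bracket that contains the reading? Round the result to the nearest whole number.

O₃: row 0.0000–0.0381 (AQI 0–50). (50−0)·(0.0057−0.0000)/(0.0381−0.0000) + 0 = 50·0.0057/0.0381 + 0 ≈ 7.48 → 7.

7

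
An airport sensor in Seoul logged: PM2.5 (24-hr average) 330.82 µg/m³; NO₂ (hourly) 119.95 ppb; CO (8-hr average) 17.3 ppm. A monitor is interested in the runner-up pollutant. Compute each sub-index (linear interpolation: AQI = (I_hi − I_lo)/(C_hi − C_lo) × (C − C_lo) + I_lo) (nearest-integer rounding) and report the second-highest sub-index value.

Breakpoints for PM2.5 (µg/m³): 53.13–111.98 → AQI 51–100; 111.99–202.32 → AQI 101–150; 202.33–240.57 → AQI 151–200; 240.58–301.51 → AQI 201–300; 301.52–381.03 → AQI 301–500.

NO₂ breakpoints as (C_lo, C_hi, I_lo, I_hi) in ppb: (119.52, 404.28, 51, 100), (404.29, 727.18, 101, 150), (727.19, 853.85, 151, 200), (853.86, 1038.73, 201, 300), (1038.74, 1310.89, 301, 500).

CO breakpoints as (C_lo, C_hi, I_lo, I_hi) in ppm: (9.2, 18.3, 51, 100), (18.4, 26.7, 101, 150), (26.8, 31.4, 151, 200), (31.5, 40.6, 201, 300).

95

PM2.5: 330.82 ∈ [301.52, 381.03] ↔ index [301, 500].
301 + (330.82−301.52)·(500−301)/(381.03−301.52) = 301 + 29.30·199/79.51 ≈ 374.33, so AQI = 374.
NO₂: 119.95 ∈ [119.52, 404.28] ↔ index [51, 100].
51 + (119.95−119.52)·(100−51)/(404.28−119.52) = 51 + 0.43·49/284.76 ≈ 51.07, so AQI = 51.
CO: 17.3 lies in 9.2–18.3, so I_lo=51, I_hi=100, C_lo=9.2, C_hi=18.3.
(100−51)/(18.3−9.2) × (17.3−9.2) + 51 = 49/9.1 × 8.1 + 51 ≈ 94.62 → 95.
Sub-indices: PM2.5→374, NO₂→51, CO→95. Ranked high→low: 374, 95, 51. Second-highest sub-index = 95.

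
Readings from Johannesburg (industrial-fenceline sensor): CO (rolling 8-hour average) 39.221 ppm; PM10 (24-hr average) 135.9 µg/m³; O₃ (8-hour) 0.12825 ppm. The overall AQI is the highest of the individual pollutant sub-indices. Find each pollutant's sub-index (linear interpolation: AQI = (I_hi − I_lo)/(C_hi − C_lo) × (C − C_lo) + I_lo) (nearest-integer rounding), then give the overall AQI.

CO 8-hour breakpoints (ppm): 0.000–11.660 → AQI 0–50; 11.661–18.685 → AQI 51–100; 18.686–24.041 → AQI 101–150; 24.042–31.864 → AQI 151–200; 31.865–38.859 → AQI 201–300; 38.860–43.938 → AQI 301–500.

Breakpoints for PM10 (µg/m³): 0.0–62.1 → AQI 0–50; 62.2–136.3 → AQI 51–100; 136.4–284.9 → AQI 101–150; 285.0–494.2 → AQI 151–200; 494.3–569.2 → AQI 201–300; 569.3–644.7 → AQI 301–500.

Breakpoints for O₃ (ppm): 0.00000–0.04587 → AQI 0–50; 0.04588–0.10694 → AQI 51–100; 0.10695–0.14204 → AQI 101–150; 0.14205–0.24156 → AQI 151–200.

CO: 39.221 lies in 38.860–43.938, so I_lo=301, I_hi=500, C_lo=38.860, C_hi=43.938.
(500−301)/(43.938−38.860) × (39.221−38.860) + 301 = 199/5.078 × 0.361 + 301 ≈ 315.15 → 315.
PM10: 135.9 ∈ [62.2, 136.3] ↔ index [51, 100].
51 + (135.9−62.2)·(100−51)/(136.3−62.2) = 51 + 73.7·49/74.1 ≈ 99.74, so AQI = 100.
O₃: 0.12825 lies in 0.10695–0.14204, so I_lo=101, I_hi=150, C_lo=0.10695, C_hi=0.14204.
(150−101)/(0.14204−0.10695) × (0.12825−0.10695) + 101 = 49/0.03509 × 0.02130 + 101 ≈ 130.74 → 131.
Sub-indices: CO→315, PM10→100, O₃→131. Overall AQI = max = 315; dominant pollutant is CO.

315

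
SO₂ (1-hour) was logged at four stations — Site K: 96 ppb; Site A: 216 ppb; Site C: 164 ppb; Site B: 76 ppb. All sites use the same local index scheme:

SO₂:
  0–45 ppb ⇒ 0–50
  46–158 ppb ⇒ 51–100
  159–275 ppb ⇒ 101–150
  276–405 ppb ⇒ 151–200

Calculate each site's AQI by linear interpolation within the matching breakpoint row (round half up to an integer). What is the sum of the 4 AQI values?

Site K: 96 lies in 46–158, so I_lo=51, I_hi=100, C_lo=46, C_hi=158.
(100−51)/(158−46) × (96−46) + 51 = 49/112 × 50 + 51 ≈ 72.88 → 73.
Site A: 216 ∈ [159, 275] ↔ index [101, 150].
101 + (216−159)·(150−101)/(275−159) = 101 + 57·49/116 ≈ 125.08, so AQI = 125.
Site C: row 159–275 (AQI 101–150). (150−101)·(164−159)/(275−159) + 101 = 49·5/116 + 101 ≈ 103.11 → 103.
Site B: row 46–158 (AQI 51–100). (100−51)·(76−46)/(158−46) + 51 = 49·30/112 + 51 ≈ 64.13 → 64.
AQIs: Site K=73, Site A=125, Site C=103, Site B=64. Sum = 73 + 125 + 103 + 64 = 365.

365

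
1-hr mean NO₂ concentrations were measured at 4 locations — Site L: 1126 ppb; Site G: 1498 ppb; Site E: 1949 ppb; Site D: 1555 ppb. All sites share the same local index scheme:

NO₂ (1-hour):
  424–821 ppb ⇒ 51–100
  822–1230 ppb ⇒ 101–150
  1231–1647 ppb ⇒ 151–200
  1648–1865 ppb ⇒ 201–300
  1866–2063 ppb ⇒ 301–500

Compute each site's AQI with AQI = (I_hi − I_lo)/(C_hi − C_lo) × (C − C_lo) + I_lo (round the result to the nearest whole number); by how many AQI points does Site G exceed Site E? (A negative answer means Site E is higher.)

-203

Site L: 1126 ∈ [822, 1230] ↔ index [101, 150].
101 + (1126−822)·(150−101)/(1230−822) = 101 + 304·49/408 ≈ 137.51, so AQI = 138.
Site G: 1498 ∈ [1231, 1647] ↔ index [151, 200].
151 + (1498−1231)·(200−151)/(1647−1231) = 151 + 267·49/416 ≈ 182.45, so AQI = 182.
Site E: 1949 lies in 1866–2063, so I_lo=301, I_hi=500, C_lo=1866, C_hi=2063.
(500−301)/(2063−1866) × (1949−1866) + 301 = 199/197 × 83 + 301 ≈ 384.84 → 385.
Site D 1555: bracket 1231–1647 → index 151–200; slope 49/416, offset 324.
AQI = 151 + 49/416·324 ≈ 189.16 ⇒ 189.
AQIs: Site L=138, Site G=182, Site E=385, Site D=189. Site G (182) − Site E (385) = -203.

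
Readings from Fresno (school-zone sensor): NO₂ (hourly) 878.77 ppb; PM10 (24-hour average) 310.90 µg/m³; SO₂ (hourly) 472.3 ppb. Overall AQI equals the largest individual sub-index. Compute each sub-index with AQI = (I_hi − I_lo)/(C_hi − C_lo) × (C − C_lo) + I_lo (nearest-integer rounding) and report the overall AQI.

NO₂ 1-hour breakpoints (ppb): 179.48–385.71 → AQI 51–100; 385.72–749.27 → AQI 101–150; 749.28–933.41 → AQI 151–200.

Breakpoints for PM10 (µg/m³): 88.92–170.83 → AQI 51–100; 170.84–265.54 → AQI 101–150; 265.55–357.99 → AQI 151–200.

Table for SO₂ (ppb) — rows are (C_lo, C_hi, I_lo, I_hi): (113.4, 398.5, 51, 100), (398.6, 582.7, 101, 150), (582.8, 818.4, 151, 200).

185

NO₂: row 749.28–933.41 (AQI 151–200). (200−151)·(878.77−749.28)/(933.41−749.28) + 151 = 49·129.49/184.13 + 151 ≈ 185.46 → 185.
PM10 310.90: bracket 265.55–357.99 → index 151–200; slope 49/92.44, offset 45.35.
AQI = 151 + 49/92.44·45.35 ≈ 175.04 ⇒ 175.
SO₂ 472.3: bracket 398.6–582.7 → index 101–150; slope 49/184.1, offset 73.7.
AQI = 101 + 49/184.1·73.7 ≈ 120.62 ⇒ 121.
Sub-indices: NO₂→185, PM10→175, SO₂→121. Overall AQI = max = 185; dominant pollutant is NO₂.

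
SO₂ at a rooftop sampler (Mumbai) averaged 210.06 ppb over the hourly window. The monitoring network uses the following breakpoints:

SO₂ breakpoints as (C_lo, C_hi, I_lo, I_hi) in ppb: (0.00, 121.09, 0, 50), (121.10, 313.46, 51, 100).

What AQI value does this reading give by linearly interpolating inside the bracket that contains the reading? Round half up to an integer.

SO₂: 210.06 lies in 121.10–313.46, so I_lo=51, I_hi=100, C_lo=121.10, C_hi=313.46.
(100−51)/(313.46−121.10) × (210.06−121.10) + 51 = 49/192.36 × 88.96 + 51 ≈ 73.66 → 74.

74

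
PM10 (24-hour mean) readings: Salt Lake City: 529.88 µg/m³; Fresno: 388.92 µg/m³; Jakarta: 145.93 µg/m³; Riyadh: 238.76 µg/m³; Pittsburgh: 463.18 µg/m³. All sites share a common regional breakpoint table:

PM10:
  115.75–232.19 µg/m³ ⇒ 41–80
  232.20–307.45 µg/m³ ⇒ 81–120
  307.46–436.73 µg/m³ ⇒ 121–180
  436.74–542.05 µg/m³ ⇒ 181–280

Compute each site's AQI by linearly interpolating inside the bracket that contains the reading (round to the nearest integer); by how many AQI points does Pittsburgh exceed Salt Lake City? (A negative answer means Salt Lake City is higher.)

Salt Lake City: 529.88 ∈ [436.74, 542.05] ↔ index [181, 280].
181 + (529.88−436.74)·(280−181)/(542.05−436.74) = 181 + 93.14·99/105.31 ≈ 268.56, so AQI = 269.
Fresno: 388.92 ∈ [307.46, 436.73] ↔ index [121, 180].
121 + (388.92−307.46)·(180−121)/(436.73−307.46) = 121 + 81.46·59/129.27 ≈ 158.18, so AQI = 158.
Jakarta: 145.93 ∈ [115.75, 232.19] ↔ index [41, 80].
41 + (145.93−115.75)·(80−41)/(232.19−115.75) = 41 + 30.18·39/116.44 ≈ 51.11, so AQI = 51.
Riyadh: row 232.20–307.45 (AQI 81–120). (120−81)·(238.76−232.20)/(307.45−232.20) + 81 = 39·6.56/75.25 + 81 ≈ 84.40 → 84.
Pittsburgh: 463.18 lies in 436.74–542.05, so I_lo=181, I_hi=280, C_lo=436.74, C_hi=542.05.
(280−181)/(542.05−436.74) × (463.18−436.74) + 181 = 99/105.31 × 26.44 + 181 ≈ 205.86 → 206.
AQIs: Salt Lake City=269, Fresno=158, Jakarta=51, Riyadh=84, Pittsburgh=206. Pittsburgh (206) − Salt Lake City (269) = -63.

-63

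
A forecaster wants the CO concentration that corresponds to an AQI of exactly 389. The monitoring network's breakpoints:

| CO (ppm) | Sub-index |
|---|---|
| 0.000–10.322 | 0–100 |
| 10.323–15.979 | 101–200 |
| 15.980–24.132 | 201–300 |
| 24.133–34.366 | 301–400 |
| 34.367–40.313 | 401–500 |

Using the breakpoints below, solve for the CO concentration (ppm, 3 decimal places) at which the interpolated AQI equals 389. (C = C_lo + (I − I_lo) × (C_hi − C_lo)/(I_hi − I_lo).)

33.229

AQI 389 lies in the 301–400 band, which corresponds to 24.133–34.366 ppm.
C = 24.133 + (389−301)×(34.366−24.133)/(400−301) = 24.133 + 88×10.233/99 ≈ 33.22900 ppm → 33.229 ppm to 3 dp.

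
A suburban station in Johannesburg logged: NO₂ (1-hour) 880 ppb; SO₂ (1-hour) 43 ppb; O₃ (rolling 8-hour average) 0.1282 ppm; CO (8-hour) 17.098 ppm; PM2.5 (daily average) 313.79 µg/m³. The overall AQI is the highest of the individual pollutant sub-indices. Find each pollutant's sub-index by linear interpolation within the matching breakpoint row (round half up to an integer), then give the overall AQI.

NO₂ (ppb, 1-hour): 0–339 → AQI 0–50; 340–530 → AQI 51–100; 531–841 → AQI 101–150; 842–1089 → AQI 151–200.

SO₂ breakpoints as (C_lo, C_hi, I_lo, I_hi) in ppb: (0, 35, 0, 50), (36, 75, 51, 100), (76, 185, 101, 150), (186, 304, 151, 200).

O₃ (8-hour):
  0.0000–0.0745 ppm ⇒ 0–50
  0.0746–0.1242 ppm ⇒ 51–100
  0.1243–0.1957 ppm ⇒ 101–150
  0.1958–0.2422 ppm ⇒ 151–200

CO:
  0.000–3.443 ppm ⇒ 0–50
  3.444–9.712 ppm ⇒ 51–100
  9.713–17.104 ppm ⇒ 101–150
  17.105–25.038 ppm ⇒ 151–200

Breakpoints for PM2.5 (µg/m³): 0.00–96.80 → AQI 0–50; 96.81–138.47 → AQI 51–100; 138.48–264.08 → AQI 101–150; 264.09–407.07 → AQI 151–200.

168

NO₂: row 842–1089 (AQI 151–200). (200−151)·(880−842)/(1089−842) + 151 = 49·38/247 + 151 ≈ 158.54 → 159.
SO₂: row 36–75 (AQI 51–100). (100−51)·(43−36)/(75−36) + 51 = 49·7/39 + 51 ≈ 59.79 → 60.
O₃: 0.1282 lies in 0.1243–0.1957, so I_lo=101, I_hi=150, C_lo=0.1243, C_hi=0.1957.
(150−101)/(0.1957−0.1243) × (0.1282−0.1243) + 101 = 49/0.0714 × 0.0039 + 101 ≈ 103.68 → 104.
CO: 17.098 ∈ [9.713, 17.104] ↔ index [101, 150].
101 + (17.098−9.713)·(150−101)/(17.104−9.713) = 101 + 7.385·49/7.391 ≈ 149.96, so AQI = 150.
PM2.5: 313.79 ∈ [264.09, 407.07] ↔ index [151, 200].
151 + (313.79−264.09)·(200−151)/(407.07−264.09) = 151 + 49.70·49/142.98 ≈ 168.03, so AQI = 168.
Sub-indices: NO₂→159, SO₂→60, O₃→104, CO→150, PM2.5→168. Overall AQI = max = 168; dominant pollutant is PM2.5.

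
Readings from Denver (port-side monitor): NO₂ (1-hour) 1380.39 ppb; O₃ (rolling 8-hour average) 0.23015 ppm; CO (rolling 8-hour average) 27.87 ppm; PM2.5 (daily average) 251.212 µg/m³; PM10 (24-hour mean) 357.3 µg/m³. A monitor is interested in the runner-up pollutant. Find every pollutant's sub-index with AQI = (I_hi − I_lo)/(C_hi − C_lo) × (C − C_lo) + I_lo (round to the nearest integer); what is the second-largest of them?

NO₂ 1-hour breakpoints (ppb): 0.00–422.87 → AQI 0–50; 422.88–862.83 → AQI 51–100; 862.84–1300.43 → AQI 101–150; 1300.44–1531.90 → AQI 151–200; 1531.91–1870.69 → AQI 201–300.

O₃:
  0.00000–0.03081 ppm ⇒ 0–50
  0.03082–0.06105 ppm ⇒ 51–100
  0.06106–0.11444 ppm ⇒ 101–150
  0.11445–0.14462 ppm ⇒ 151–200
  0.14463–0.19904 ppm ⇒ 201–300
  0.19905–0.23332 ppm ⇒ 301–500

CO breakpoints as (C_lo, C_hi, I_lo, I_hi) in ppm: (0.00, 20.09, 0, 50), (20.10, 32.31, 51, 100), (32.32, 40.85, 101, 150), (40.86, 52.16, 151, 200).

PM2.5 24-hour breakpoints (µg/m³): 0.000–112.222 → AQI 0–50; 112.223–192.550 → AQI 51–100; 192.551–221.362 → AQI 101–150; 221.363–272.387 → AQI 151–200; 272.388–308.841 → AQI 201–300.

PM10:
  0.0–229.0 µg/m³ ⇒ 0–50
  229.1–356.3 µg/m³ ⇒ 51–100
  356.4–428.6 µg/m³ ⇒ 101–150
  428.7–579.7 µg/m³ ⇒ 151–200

180

NO₂: 1380.39 lies in 1300.44–1531.90, so I_lo=151, I_hi=200, C_lo=1300.44, C_hi=1531.90.
(200−151)/(1531.90−1300.44) × (1380.39−1300.44) + 151 = 49/231.46 × 79.95 + 151 ≈ 167.93 → 168.
O₃: row 0.19905–0.23332 (AQI 301–500). (500−301)·(0.23015−0.19905)/(0.23332−0.19905) + 301 = 199·0.03110/0.03427 + 301 ≈ 481.59 → 482.
CO 27.87: bracket 20.10–32.31 → index 51–100; slope 49/12.21, offset 7.77.
AQI = 51 + 49/12.21·7.77 ≈ 82.18 ⇒ 82.
PM2.5: row 221.363–272.387 (AQI 151–200). (200−151)·(251.212−221.363)/(272.387−221.363) + 151 = 49·29.849/51.024 + 151 ≈ 179.66 → 180.
PM10 357.3: bracket 356.4–428.6 → index 101–150; slope 49/72.2, offset 0.9.
AQI = 101 + 49/72.2·0.9 ≈ 101.61 ⇒ 102.
Sub-indices: NO₂→168, O₃→482, CO→82, PM2.5→180, PM10→102. Ranked high→low: 482, 180, 168, 102, 82. Second-highest sub-index = 180.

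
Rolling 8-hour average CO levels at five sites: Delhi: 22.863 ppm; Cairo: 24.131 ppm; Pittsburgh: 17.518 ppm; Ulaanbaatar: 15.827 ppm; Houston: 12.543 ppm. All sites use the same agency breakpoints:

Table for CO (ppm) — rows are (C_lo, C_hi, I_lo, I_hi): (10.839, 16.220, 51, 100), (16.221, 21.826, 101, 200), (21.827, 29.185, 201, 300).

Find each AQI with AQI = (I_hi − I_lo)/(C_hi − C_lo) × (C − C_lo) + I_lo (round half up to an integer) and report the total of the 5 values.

Delhi: row 21.827–29.185 (AQI 201–300). (300−201)·(22.863−21.827)/(29.185−21.827) + 201 = 99·1.036/7.358 + 201 ≈ 214.94 → 215.
Cairo: 24.131 lies in 21.827–29.185, so I_lo=201, I_hi=300, C_lo=21.827, C_hi=29.185.
(300−201)/(29.185−21.827) × (24.131−21.827) + 201 = 99/7.358 × 2.304 + 201 ≈ 232.00 → 232.
Pittsburgh 17.518: bracket 16.221–21.826 → index 101–200; slope 99/5.605, offset 1.297.
AQI = 101 + 99/5.605·1.297 ≈ 123.91 ⇒ 124.
Ulaanbaatar 15.827: bracket 10.839–16.220 → index 51–100; slope 49/5.381, offset 4.988.
AQI = 51 + 49/5.381·4.988 ≈ 96.42 ⇒ 96.
Houston: 12.543 lies in 10.839–16.220, so I_lo=51, I_hi=100, C_lo=10.839, C_hi=16.220.
(100−51)/(16.220−10.839) × (12.543−10.839) + 51 = 49/5.381 × 1.704 + 51 ≈ 66.52 → 67.
AQIs: Delhi=215, Cairo=232, Pittsburgh=124, Ulaanbaatar=96, Houston=67. Sum = 215 + 232 + 124 + 96 + 67 = 734.

734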